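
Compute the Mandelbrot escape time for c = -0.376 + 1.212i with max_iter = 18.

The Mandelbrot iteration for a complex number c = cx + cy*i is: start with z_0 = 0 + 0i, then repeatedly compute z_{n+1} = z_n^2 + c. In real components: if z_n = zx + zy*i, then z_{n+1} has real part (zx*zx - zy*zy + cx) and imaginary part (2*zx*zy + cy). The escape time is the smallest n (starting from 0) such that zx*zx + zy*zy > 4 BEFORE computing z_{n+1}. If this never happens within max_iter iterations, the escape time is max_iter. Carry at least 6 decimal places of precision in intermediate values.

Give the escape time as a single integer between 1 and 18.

Answer: 3

Derivation:
z_0 = 0 + 0i, c = -0.3760 + 1.2120i
Iter 1: z = -0.3760 + 1.2120i, |z|^2 = 1.6103
Iter 2: z = -1.7036 + 0.3006i, |z|^2 = 2.9925
Iter 3: z = 2.4358 + 0.1879i, |z|^2 = 5.9684
Escaped at iteration 3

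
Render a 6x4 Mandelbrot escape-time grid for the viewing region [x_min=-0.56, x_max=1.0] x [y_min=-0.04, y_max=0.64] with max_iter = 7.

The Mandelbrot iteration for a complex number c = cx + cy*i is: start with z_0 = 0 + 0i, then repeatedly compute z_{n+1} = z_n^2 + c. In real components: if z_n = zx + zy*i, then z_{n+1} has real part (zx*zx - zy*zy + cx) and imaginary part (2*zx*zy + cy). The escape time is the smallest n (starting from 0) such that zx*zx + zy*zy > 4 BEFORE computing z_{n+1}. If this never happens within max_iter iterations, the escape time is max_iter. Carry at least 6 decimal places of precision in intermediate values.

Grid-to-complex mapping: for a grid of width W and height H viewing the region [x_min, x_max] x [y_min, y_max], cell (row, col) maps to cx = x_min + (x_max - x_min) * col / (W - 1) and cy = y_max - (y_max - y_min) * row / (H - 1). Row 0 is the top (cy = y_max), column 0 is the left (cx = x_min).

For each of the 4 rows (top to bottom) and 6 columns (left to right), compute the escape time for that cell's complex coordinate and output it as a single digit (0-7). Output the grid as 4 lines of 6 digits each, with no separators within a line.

Answer: 777732
777732
777732
777732

Derivation:
(row=0, col=0): c = -0.5600 + 0.6400i → escape time 7
(row=0, col=1): c = -0.2480 + 0.6400i → escape time 7
(row=0, col=2): c = 0.0640 + 0.6400i → escape time 7
(row=0, col=3): c = 0.3760 + 0.6400i → escape time 7
(row=0, col=4): c = 0.6880 + 0.6400i → escape time 3
(row=0, col=5): c = 1.0000 + 0.6400i → escape time 2
(row=1, col=0): c = -0.5600 + 0.4133i → escape time 7
(row=1, col=1): c = -0.2480 + 0.4133i → escape time 7
(row=1, col=2): c = 0.0640 + 0.4133i → escape time 7
(row=1, col=3): c = 0.3760 + 0.4133i → escape time 7
(row=1, col=4): c = 0.6880 + 0.4133i → escape time 3
(row=1, col=5): c = 1.0000 + 0.4133i → escape time 2
(row=2, col=0): c = -0.5600 + 0.1867i → escape time 7
(row=2, col=1): c = -0.2480 + 0.1867i → escape time 7
(row=2, col=2): c = 0.0640 + 0.1867i → escape time 7
(row=2, col=3): c = 0.3760 + 0.1867i → escape time 7
(row=2, col=4): c = 0.6880 + 0.1867i → escape time 3
(row=2, col=5): c = 1.0000 + 0.1867i → escape time 2
(row=3, col=0): c = -0.5600 + -0.0400i → escape time 7
(row=3, col=1): c = -0.2480 + -0.0400i → escape time 7
(row=3, col=2): c = 0.0640 + -0.0400i → escape time 7
(row=3, col=3): c = 0.3760 + -0.0400i → escape time 7
(row=3, col=4): c = 0.6880 + -0.0400i → escape time 3
(row=3, col=5): c = 1.0000 + -0.0400i → escape time 2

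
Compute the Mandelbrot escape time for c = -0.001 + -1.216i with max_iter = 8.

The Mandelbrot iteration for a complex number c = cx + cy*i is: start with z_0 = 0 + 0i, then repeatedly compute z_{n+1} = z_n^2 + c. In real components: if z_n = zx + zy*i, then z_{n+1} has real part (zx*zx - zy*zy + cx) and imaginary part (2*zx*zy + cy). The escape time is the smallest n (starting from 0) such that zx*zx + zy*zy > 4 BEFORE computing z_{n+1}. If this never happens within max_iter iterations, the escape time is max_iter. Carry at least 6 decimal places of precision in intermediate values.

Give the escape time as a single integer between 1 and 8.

Answer: 3

Derivation:
z_0 = 0 + 0i, c = -0.0010 + -1.2160i
Iter 1: z = -0.0010 + -1.2160i, |z|^2 = 1.4787
Iter 2: z = -1.4797 + -1.2136i, |z|^2 = 3.6621
Iter 3: z = 0.7156 + 2.3753i, |z|^2 = 6.1543
Escaped at iteration 3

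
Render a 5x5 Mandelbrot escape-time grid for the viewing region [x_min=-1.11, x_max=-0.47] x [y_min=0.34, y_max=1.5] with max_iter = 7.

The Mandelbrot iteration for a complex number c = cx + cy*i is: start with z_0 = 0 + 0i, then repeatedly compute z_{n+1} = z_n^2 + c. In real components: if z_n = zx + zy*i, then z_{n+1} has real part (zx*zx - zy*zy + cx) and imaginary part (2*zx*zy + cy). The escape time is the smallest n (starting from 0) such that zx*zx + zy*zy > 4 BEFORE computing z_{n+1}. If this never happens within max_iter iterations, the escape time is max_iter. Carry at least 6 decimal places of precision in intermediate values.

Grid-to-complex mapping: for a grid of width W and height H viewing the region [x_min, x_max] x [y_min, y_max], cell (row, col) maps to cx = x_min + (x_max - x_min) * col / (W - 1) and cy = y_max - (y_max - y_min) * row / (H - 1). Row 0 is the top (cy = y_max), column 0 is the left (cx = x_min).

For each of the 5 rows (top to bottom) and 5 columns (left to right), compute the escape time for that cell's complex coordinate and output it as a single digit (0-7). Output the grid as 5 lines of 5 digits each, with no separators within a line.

Answer: 22222
33333
33344
44577
77777

Derivation:
(row=0, col=0): c = -1.1100 + 1.5000i → escape time 2
(row=0, col=1): c = -0.9500 + 1.5000i → escape time 2
(row=0, col=2): c = -0.7900 + 1.5000i → escape time 2
(row=0, col=3): c = -0.6300 + 1.5000i → escape time 2
(row=0, col=4): c = -0.4700 + 1.5000i → escape time 2
(row=1, col=0): c = -1.1100 + 1.2100i → escape time 3
(row=1, col=1): c = -0.9500 + 1.2100i → escape time 3
(row=1, col=2): c = -0.7900 + 1.2100i → escape time 3
(row=1, col=3): c = -0.6300 + 1.2100i → escape time 3
(row=1, col=4): c = -0.4700 + 1.2100i → escape time 3
(row=2, col=0): c = -1.1100 + 0.9200i → escape time 3
(row=2, col=1): c = -0.9500 + 0.9200i → escape time 3
(row=2, col=2): c = -0.7900 + 0.9200i → escape time 3
(row=2, col=3): c = -0.6300 + 0.9200i → escape time 4
(row=2, col=4): c = -0.4700 + 0.9200i → escape time 4
(row=3, col=0): c = -1.1100 + 0.6300i → escape time 4
(row=3, col=1): c = -0.9500 + 0.6300i → escape time 4
(row=3, col=2): c = -0.7900 + 0.6300i → escape time 5
(row=3, col=3): c = -0.6300 + 0.6300i → escape time 7
(row=3, col=4): c = -0.4700 + 0.6300i → escape time 7
(row=4, col=0): c = -1.1100 + 0.3400i → escape time 7
(row=4, col=1): c = -0.9500 + 0.3400i → escape time 7
(row=4, col=2): c = -0.7900 + 0.3400i → escape time 7
(row=4, col=3): c = -0.6300 + 0.3400i → escape time 7
(row=4, col=4): c = -0.4700 + 0.3400i → escape time 7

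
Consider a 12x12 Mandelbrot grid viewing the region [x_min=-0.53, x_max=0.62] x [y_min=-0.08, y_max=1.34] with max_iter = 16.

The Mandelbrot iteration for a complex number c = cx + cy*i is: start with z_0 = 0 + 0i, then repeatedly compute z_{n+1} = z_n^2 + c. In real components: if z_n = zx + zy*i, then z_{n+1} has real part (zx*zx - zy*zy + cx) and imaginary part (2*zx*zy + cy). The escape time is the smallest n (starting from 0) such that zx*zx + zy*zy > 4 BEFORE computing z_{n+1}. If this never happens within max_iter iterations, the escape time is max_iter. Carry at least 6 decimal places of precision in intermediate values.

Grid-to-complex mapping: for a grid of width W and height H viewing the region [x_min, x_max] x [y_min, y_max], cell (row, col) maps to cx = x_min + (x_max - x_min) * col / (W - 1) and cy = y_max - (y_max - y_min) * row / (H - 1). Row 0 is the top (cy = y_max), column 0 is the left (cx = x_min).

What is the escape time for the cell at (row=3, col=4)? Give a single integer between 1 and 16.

Answer: 15

Derivation:
z_0 = 0 + 0i, c = -0.1118 + 0.9527i
Iter 1: z = -0.1118 + 0.9527i, |z|^2 = 0.9202
Iter 2: z = -1.0070 + 0.7397i, |z|^2 = 1.5612
Iter 3: z = 0.3551 + -0.5370i, |z|^2 = 0.4144
Iter 4: z = -0.2740 + 0.5713i, |z|^2 = 0.4015
Iter 5: z = -0.3632 + 0.6396i, |z|^2 = 0.5410
Iter 6: z = -0.3890 + 0.4882i, |z|^2 = 0.3897
Iter 7: z = -0.1988 + 0.5729i, |z|^2 = 0.3677
Iter 8: z = -0.4005 + 0.7250i, |z|^2 = 0.6860
Iter 9: z = -0.4770 + 0.3720i, |z|^2 = 0.3659
Iter 10: z = -0.0227 + 0.5978i, |z|^2 = 0.3579
Iter 11: z = -0.4687 + 0.9256i, |z|^2 = 1.0764
Iter 12: z = -0.7488 + 0.0850i, |z|^2 = 0.5680
Iter 13: z = 0.4417 + 0.8254i, |z|^2 = 0.8764
Iter 14: z = -0.5980 + 1.6819i, |z|^2 = 3.1864
Iter 15: z = -2.5831 + -1.0587i, |z|^2 = 7.7931
Escaped at iteration 15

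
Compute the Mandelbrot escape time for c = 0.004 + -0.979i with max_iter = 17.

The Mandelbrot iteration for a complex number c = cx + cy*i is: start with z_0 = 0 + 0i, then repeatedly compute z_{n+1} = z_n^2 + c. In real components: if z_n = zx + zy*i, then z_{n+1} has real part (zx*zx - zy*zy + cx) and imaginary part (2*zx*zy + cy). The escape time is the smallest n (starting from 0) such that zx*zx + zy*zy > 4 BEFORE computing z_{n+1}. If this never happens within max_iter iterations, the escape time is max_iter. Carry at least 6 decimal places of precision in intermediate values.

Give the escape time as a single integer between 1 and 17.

z_0 = 0 + 0i, c = 0.0040 + -0.9790i
Iter 1: z = 0.0040 + -0.9790i, |z|^2 = 0.9585
Iter 2: z = -0.9544 + -0.9868i, |z|^2 = 1.8848
Iter 3: z = -0.0589 + 0.9047i, |z|^2 = 0.8220
Iter 4: z = -0.8110 + -1.0856i, |z|^2 = 1.8363
Iter 5: z = -0.5167 + 0.7819i, |z|^2 = 0.8784
Iter 6: z = -0.3404 + -1.7871i, |z|^2 = 3.3095
Iter 7: z = -3.0738 + 0.2376i, |z|^2 = 9.5047
Escaped at iteration 7

Answer: 7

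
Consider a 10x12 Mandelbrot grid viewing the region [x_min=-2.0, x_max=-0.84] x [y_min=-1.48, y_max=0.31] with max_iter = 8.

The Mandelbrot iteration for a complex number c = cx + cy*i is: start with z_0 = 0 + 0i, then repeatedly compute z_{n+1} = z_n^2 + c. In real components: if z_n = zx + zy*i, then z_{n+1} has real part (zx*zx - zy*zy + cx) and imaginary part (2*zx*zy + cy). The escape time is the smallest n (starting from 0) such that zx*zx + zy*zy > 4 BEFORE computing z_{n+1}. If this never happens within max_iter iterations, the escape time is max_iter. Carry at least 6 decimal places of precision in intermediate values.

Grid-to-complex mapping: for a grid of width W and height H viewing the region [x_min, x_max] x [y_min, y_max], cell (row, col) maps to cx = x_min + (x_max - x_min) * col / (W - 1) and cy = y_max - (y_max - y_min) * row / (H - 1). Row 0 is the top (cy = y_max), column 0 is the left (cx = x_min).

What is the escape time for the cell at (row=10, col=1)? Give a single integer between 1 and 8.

z_0 = 0 + 0i, c = -1.8711 + -1.3173i
Iter 1: z = -1.8711 + -1.3173i, |z|^2 = 5.2363
Escaped at iteration 1

Answer: 1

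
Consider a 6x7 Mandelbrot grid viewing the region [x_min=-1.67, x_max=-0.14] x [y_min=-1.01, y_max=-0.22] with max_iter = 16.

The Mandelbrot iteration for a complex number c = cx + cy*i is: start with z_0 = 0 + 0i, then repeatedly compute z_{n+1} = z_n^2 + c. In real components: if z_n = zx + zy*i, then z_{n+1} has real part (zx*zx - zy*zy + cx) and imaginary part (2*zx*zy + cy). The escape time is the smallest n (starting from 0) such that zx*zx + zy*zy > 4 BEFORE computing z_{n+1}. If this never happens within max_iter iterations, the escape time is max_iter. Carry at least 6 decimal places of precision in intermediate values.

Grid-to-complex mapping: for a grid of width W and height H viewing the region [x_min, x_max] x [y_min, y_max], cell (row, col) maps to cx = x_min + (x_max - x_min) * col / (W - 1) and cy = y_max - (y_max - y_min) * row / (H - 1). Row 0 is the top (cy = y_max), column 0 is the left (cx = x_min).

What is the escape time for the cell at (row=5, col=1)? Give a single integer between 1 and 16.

z_0 = 0 + 0i, c = -1.3640 + -0.8783i
Iter 1: z = -1.3640 + -0.8783i, |z|^2 = 2.6320
Iter 2: z = -0.2750 + 1.5178i, |z|^2 = 2.3792
Iter 3: z = -3.5920 + -1.7130i, |z|^2 = 15.8368
Escaped at iteration 3

Answer: 3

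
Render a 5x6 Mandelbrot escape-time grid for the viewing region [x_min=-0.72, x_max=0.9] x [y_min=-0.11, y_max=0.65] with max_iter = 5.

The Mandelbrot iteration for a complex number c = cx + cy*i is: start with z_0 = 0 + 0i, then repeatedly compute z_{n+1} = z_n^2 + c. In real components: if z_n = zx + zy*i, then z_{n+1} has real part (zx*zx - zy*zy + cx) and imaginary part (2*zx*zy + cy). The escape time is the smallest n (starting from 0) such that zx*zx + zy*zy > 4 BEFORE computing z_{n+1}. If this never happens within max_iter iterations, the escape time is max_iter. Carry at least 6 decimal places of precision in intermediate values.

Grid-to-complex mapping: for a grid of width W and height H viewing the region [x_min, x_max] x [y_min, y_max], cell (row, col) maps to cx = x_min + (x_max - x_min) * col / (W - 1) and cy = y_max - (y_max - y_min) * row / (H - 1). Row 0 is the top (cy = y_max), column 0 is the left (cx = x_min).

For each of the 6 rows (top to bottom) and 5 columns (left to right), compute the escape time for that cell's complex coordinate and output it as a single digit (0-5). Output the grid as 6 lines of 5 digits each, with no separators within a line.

(row=0, col=0): c = -0.7200 + 0.6500i → escape time 5
(row=0, col=1): c = -0.3150 + 0.6500i → escape time 5
(row=0, col=2): c = 0.0900 + 0.6500i → escape time 5
(row=0, col=3): c = 0.4950 + 0.6500i → escape time 4
(row=0, col=4): c = 0.9000 + 0.6500i → escape time 2
(row=1, col=0): c = -0.7200 + 0.4980i → escape time 5
(row=1, col=1): c = -0.3150 + 0.4980i → escape time 5
(row=1, col=2): c = 0.0900 + 0.4980i → escape time 5
(row=1, col=3): c = 0.4950 + 0.4980i → escape time 5
(row=1, col=4): c = 0.9000 + 0.4980i → escape time 2
(row=2, col=0): c = -0.7200 + 0.3460i → escape time 5
(row=2, col=1): c = -0.3150 + 0.3460i → escape time 5
(row=2, col=2): c = 0.0900 + 0.3460i → escape time 5
(row=2, col=3): c = 0.4950 + 0.3460i → escape time 5
(row=2, col=4): c = 0.9000 + 0.3460i → escape time 3
(row=3, col=0): c = -0.7200 + 0.1940i → escape time 5
(row=3, col=1): c = -0.3150 + 0.1940i → escape time 5
(row=3, col=2): c = 0.0900 + 0.1940i → escape time 5
(row=3, col=3): c = 0.4950 + 0.1940i → escape time 5
(row=3, col=4): c = 0.9000 + 0.1940i → escape time 3
(row=4, col=0): c = -0.7200 + 0.0420i → escape time 5
(row=4, col=1): c = -0.3150 + 0.0420i → escape time 5
(row=4, col=2): c = 0.0900 + 0.0420i → escape time 5
(row=4, col=3): c = 0.4950 + 0.0420i → escape time 5
(row=4, col=4): c = 0.9000 + 0.0420i → escape time 3
(row=5, col=0): c = -0.7200 + -0.1100i → escape time 5
(row=5, col=1): c = -0.3150 + -0.1100i → escape time 5
(row=5, col=2): c = 0.0900 + -0.1100i → escape time 5
(row=5, col=3): c = 0.4950 + -0.1100i → escape time 5
(row=5, col=4): c = 0.9000 + -0.1100i → escape time 3

Answer: 55542
55552
55553
55553
55553
55553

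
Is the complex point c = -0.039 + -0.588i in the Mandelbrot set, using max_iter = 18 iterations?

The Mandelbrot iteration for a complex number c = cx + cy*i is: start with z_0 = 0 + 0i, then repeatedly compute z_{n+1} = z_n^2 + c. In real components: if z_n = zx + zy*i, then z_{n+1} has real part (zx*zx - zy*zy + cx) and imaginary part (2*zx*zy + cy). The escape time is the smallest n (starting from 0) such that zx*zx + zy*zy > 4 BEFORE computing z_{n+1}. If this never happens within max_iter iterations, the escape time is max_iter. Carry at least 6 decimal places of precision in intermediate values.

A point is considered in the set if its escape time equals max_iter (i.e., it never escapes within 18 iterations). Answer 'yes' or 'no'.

Answer: yes

Derivation:
z_0 = 0 + 0i, c = -0.0390 + -0.5880i
Iter 1: z = -0.0390 + -0.5880i, |z|^2 = 0.3473
Iter 2: z = -0.3832 + -0.5421i, |z|^2 = 0.4408
Iter 3: z = -0.1861 + -0.1725i, |z|^2 = 0.0644
Iter 4: z = -0.0341 + -0.5238i, |z|^2 = 0.2756
Iter 5: z = -0.3122 + -0.5522i, |z|^2 = 0.4024
Iter 6: z = -0.2465 + -0.2432i, |z|^2 = 0.1199
Iter 7: z = -0.0374 + -0.4681i, |z|^2 = 0.2205
Iter 8: z = -0.2567 + -0.5530i, |z|^2 = 0.3717
Iter 9: z = -0.2789 + -0.3040i, |z|^2 = 0.1702
Iter 10: z = -0.0536 + -0.4184i, |z|^2 = 0.1779
Iter 11: z = -0.2112 + -0.5431i, |z|^2 = 0.3396
Iter 12: z = -0.2894 + -0.3586i, |z|^2 = 0.2123
Iter 13: z = -0.0839 + -0.3805i, |z|^2 = 0.1518
Iter 14: z = -0.1767 + -0.5242i, |z|^2 = 0.3060
Iter 15: z = -0.2825 + -0.4027i, |z|^2 = 0.2420
Iter 16: z = -0.1214 + -0.3604i, |z|^2 = 0.1446
Iter 17: z = -0.1542 + -0.5005i, |z|^2 = 0.2743
Did not escape in 18 iterations → in set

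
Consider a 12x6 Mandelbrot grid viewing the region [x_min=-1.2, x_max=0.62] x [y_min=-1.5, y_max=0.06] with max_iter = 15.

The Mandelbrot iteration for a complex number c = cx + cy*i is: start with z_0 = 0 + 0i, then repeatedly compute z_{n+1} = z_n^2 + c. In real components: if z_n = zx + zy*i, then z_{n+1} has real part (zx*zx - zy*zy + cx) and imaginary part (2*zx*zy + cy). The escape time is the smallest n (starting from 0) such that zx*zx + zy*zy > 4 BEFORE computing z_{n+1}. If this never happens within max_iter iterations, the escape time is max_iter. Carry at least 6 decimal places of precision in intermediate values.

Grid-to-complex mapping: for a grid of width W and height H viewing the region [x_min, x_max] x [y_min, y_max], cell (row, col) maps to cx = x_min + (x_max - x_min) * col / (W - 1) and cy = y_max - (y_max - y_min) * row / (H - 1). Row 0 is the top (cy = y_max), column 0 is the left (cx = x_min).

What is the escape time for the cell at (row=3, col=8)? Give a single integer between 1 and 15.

Answer: 5

Derivation:
z_0 = 0 + 0i, c = 0.1236 + -0.8760i
Iter 1: z = 0.1236 + -0.8760i, |z|^2 = 0.7827
Iter 2: z = -0.6285 + -1.0926i, |z|^2 = 1.5888
Iter 3: z = -0.6752 + 0.4973i, |z|^2 = 0.7032
Iter 4: z = 0.3322 + -1.5476i, |z|^2 = 2.5054
Iter 5: z = -2.1610 + -1.9043i, |z|^2 = 8.2962
Escaped at iteration 5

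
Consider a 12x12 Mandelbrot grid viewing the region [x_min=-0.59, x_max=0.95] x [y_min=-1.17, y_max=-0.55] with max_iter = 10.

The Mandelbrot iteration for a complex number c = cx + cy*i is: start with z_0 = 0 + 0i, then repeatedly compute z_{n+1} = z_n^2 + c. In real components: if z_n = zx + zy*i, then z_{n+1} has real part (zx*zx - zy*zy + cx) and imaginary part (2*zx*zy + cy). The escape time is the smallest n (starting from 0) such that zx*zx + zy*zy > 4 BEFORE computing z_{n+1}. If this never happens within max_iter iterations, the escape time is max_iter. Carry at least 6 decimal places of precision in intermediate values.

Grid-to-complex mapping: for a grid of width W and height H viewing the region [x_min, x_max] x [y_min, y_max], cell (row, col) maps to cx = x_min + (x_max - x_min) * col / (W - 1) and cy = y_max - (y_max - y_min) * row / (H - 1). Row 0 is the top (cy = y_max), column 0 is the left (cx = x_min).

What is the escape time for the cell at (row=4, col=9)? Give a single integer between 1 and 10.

z_0 = 0 + 0i, c = 0.6700 + -0.7755i
Iter 1: z = 0.6700 + -0.7755i, |z|^2 = 1.0502
Iter 2: z = 0.5176 + -1.8146i, |z|^2 = 3.5605
Iter 3: z = -2.3548 + -2.6538i, |z|^2 = 12.5875
Escaped at iteration 3

Answer: 3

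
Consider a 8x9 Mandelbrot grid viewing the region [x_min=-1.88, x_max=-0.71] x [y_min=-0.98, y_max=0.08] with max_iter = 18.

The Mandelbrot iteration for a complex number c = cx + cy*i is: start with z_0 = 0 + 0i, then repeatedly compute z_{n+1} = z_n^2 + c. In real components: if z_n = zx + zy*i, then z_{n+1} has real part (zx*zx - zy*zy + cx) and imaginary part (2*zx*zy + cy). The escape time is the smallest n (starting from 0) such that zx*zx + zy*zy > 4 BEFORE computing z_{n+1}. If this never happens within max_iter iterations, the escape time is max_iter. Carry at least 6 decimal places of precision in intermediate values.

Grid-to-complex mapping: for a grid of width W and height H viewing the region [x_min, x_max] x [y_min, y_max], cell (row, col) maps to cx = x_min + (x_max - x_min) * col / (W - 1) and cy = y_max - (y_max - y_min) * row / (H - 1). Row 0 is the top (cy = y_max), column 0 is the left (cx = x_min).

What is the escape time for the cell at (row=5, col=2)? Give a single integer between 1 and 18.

z_0 = 0 + 0i, c = -1.5457 + -0.5825i
Iter 1: z = -1.5457 + -0.5825i, |z|^2 = 2.7285
Iter 2: z = 0.5042 + 1.2183i, |z|^2 = 1.7384
Iter 3: z = -2.7756 + 0.6460i, |z|^2 = 8.1215
Escaped at iteration 3

Answer: 3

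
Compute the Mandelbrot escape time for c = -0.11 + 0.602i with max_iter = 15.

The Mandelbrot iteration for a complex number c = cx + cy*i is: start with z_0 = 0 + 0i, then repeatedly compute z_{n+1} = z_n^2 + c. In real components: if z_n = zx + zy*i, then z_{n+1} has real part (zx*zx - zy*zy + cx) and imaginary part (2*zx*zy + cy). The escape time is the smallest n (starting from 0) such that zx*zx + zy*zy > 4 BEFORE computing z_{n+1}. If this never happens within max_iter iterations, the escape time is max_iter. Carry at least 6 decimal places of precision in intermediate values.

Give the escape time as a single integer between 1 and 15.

Answer: 15

Derivation:
z_0 = 0 + 0i, c = -0.1100 + 0.6020i
Iter 1: z = -0.1100 + 0.6020i, |z|^2 = 0.3745
Iter 2: z = -0.4603 + 0.4696i, |z|^2 = 0.4324
Iter 3: z = -0.1186 + 0.1697i, |z|^2 = 0.0429
Iter 4: z = -0.1247 + 0.5617i, |z|^2 = 0.3311
Iter 5: z = -0.4100 + 0.4619i, |z|^2 = 0.3814
Iter 6: z = -0.1552 + 0.2233i, |z|^2 = 0.0739
Iter 7: z = -0.1358 + 0.5327i, |z|^2 = 0.3022
Iter 8: z = -0.3753 + 0.4574i, |z|^2 = 0.3500
Iter 9: z = -0.1783 + 0.2587i, |z|^2 = 0.0987
Iter 10: z = -0.1451 + 0.5097i, |z|^2 = 0.2809
Iter 11: z = -0.3488 + 0.4541i, |z|^2 = 0.3278
Iter 12: z = -0.1945 + 0.2853i, |z|^2 = 0.1192
Iter 13: z = -0.1535 + 0.4910i, |z|^2 = 0.2647
Iter 14: z = -0.3275 + 0.4512i, |z|^2 = 0.3109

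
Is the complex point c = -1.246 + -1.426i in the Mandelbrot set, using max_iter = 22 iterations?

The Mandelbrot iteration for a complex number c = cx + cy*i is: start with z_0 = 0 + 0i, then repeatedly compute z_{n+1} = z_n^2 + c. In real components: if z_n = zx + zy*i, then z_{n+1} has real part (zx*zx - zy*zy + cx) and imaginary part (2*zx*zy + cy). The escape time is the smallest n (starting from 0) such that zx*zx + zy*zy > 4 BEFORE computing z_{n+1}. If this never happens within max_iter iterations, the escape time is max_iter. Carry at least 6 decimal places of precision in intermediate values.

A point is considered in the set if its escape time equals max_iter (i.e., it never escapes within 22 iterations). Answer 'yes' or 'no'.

Answer: no

Derivation:
z_0 = 0 + 0i, c = -1.2460 + -1.4260i
Iter 1: z = -1.2460 + -1.4260i, |z|^2 = 3.5860
Iter 2: z = -1.7270 + 2.1276i, |z|^2 = 7.5090
Escaped at iteration 2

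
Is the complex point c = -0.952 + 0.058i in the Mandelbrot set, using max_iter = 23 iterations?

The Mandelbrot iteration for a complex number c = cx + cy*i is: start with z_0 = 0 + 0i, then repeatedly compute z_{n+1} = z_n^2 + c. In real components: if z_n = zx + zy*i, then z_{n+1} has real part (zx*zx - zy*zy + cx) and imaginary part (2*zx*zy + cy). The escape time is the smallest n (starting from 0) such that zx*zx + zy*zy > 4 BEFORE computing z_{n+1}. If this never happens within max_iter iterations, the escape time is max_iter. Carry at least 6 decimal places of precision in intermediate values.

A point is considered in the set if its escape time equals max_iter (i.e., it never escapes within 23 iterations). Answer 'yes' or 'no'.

z_0 = 0 + 0i, c = -0.9520 + 0.0580i
Iter 1: z = -0.9520 + 0.0580i, |z|^2 = 0.9097
Iter 2: z = -0.0491 + -0.0524i, |z|^2 = 0.0052
Iter 3: z = -0.9523 + 0.0631i, |z|^2 = 0.9109
Iter 4: z = -0.0490 + -0.0623i, |z|^2 = 0.0063
Iter 5: z = -0.9535 + 0.0641i, |z|^2 = 0.9132
Iter 6: z = -0.0470 + -0.0642i, |z|^2 = 0.0063
Iter 7: z = -0.9539 + 0.0640i, |z|^2 = 0.9141
Iter 8: z = -0.0461 + -0.0642i, |z|^2 = 0.0062
Iter 9: z = -0.9540 + 0.0639i, |z|^2 = 0.9142
Iter 10: z = -0.0460 + -0.0640i, |z|^2 = 0.0062
Iter 11: z = -0.9540 + 0.0639i, |z|^2 = 0.9142
Iter 12: z = -0.0460 + -0.0639i, |z|^2 = 0.0062
Iter 13: z = -0.9540 + 0.0639i, |z|^2 = 0.9141
Iter 14: z = -0.0460 + -0.0639i, |z|^2 = 0.0062
Iter 15: z = -0.9540 + 0.0639i, |z|^2 = 0.9141
Iter 16: z = -0.0460 + -0.0639i, |z|^2 = 0.0062
Iter 17: z = -0.9540 + 0.0639i, |z|^2 = 0.9141
Iter 18: z = -0.0460 + -0.0639i, |z|^2 = 0.0062
Iter 19: z = -0.9540 + 0.0639i, |z|^2 = 0.9141
Iter 20: z = -0.0460 + -0.0639i, |z|^2 = 0.0062
Iter 21: z = -0.9540 + 0.0639i, |z|^2 = 0.9141
Iter 22: z = -0.0460 + -0.0639i, |z|^2 = 0.0062
Did not escape in 23 iterations → in set

Answer: yes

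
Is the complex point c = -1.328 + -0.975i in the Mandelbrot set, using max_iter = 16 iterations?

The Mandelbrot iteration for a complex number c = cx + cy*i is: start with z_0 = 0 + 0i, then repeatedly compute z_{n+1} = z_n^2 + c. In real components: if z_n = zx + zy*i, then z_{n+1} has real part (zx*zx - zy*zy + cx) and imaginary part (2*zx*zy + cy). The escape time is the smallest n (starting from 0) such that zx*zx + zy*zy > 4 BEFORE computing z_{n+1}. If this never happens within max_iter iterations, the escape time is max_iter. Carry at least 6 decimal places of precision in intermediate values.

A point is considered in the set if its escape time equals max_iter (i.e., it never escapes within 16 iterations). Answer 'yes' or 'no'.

z_0 = 0 + 0i, c = -1.3280 + -0.9750i
Iter 1: z = -1.3280 + -0.9750i, |z|^2 = 2.7142
Iter 2: z = -0.5150 + 1.6146i, |z|^2 = 2.8722
Iter 3: z = -3.6697 + -2.6382i, |z|^2 = 20.4264
Escaped at iteration 3

Answer: no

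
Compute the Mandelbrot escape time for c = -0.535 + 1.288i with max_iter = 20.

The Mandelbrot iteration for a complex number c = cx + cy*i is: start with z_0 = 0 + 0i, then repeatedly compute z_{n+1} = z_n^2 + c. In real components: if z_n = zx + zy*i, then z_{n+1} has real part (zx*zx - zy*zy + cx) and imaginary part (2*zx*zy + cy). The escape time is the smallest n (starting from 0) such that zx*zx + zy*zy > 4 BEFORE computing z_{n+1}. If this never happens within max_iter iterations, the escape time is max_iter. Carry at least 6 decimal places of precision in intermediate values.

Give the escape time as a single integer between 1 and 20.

z_0 = 0 + 0i, c = -0.5350 + 1.2880i
Iter 1: z = -0.5350 + 1.2880i, |z|^2 = 1.9452
Iter 2: z = -1.9077 + -0.0902i, |z|^2 = 3.6475
Iter 3: z = 3.0963 + 1.6320i, |z|^2 = 12.2503
Escaped at iteration 3

Answer: 3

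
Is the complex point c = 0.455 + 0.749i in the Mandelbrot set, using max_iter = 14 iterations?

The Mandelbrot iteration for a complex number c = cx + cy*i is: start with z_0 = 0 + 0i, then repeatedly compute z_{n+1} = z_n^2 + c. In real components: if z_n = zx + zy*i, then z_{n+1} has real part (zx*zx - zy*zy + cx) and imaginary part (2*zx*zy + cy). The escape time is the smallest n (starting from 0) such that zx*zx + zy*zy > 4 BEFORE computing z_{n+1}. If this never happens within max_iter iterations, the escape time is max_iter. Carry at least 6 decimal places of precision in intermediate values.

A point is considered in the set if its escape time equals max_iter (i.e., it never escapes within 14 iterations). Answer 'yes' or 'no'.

Answer: no

Derivation:
z_0 = 0 + 0i, c = 0.4550 + 0.7490i
Iter 1: z = 0.4550 + 0.7490i, |z|^2 = 0.7680
Iter 2: z = 0.1010 + 1.4306i, |z|^2 = 2.0568
Iter 3: z = -1.5814 + 1.0380i, |z|^2 = 3.5783
Iter 4: z = 1.8782 + -2.5341i, |z|^2 = 9.9494
Escaped at iteration 4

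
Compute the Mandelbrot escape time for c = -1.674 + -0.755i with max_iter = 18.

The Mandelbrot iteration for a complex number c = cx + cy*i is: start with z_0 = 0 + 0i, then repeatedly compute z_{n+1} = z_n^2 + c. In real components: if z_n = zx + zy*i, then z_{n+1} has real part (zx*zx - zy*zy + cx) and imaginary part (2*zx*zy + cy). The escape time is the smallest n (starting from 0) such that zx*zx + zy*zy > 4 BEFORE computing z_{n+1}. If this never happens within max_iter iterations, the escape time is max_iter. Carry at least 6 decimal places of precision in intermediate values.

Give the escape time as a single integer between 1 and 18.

z_0 = 0 + 0i, c = -1.6740 + -0.7550i
Iter 1: z = -1.6740 + -0.7550i, |z|^2 = 3.3723
Iter 2: z = 0.5583 + 1.7727i, |z|^2 = 3.4543
Iter 3: z = -4.5050 + 1.2243i, |z|^2 = 21.7935
Escaped at iteration 3

Answer: 3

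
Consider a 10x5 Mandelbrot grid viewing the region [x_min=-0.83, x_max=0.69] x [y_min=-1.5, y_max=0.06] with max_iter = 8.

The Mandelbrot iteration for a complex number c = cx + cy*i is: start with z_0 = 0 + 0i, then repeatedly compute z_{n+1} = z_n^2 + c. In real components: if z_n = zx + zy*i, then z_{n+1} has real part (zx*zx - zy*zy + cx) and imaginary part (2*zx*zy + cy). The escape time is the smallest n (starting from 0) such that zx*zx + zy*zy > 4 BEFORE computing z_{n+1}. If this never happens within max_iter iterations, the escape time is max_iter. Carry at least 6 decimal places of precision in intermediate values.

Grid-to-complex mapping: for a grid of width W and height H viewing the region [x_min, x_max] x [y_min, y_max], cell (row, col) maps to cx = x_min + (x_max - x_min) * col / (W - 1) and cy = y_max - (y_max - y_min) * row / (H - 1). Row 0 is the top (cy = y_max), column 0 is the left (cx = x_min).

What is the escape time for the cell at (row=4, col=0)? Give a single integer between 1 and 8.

Answer: 2

Derivation:
z_0 = 0 + 0i, c = -0.8300 + -1.5000i
Iter 1: z = -0.8300 + -1.5000i, |z|^2 = 2.9389
Iter 2: z = -2.3911 + 0.9900i, |z|^2 = 6.6975
Escaped at iteration 2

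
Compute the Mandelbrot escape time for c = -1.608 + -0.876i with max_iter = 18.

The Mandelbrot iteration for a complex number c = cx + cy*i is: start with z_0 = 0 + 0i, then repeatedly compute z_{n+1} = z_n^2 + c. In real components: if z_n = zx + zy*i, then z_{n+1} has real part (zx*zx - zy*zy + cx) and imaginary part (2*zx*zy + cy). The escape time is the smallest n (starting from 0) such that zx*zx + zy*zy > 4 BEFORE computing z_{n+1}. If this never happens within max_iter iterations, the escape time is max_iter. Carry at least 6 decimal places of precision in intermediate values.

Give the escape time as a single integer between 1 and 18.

Answer: 3

Derivation:
z_0 = 0 + 0i, c = -1.6080 + -0.8760i
Iter 1: z = -1.6080 + -0.8760i, |z|^2 = 3.3530
Iter 2: z = 0.2103 + 1.9412i, |z|^2 = 3.8125
Iter 3: z = -5.3321 + -0.0596i, |z|^2 = 28.4348
Escaped at iteration 3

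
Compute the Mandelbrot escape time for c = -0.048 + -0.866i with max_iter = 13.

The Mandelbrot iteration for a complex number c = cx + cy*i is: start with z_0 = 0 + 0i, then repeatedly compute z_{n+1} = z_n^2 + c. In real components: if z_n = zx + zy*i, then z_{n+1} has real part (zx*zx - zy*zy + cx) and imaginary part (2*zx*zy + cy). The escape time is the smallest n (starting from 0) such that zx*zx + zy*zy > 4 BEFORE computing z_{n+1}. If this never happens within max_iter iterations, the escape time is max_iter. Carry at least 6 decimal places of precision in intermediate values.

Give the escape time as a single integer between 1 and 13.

Answer: 12

Derivation:
z_0 = 0 + 0i, c = -0.0480 + -0.8660i
Iter 1: z = -0.0480 + -0.8660i, |z|^2 = 0.7523
Iter 2: z = -0.7957 + -0.7829i, |z|^2 = 1.2459
Iter 3: z = -0.0278 + 0.3798i, |z|^2 = 0.1450
Iter 4: z = -0.1915 + -0.8871i, |z|^2 = 0.8236
Iter 5: z = -0.7983 + -0.5263i, |z|^2 = 0.9143
Iter 6: z = 0.3123 + -0.0257i, |z|^2 = 0.0982
Iter 7: z = 0.0489 + -0.8820i, |z|^2 = 0.7804
Iter 8: z = -0.8236 + -0.9523i, |z|^2 = 1.5851
Iter 9: z = -0.2765 + 0.7025i, |z|^2 = 0.5700
Iter 10: z = -0.4651 + -1.2545i, |z|^2 = 1.7901
Iter 11: z = -1.4055 + 0.3009i, |z|^2 = 2.0660
Iter 12: z = 1.8370 + -1.7118i, |z|^2 = 6.3047
Escaped at iteration 12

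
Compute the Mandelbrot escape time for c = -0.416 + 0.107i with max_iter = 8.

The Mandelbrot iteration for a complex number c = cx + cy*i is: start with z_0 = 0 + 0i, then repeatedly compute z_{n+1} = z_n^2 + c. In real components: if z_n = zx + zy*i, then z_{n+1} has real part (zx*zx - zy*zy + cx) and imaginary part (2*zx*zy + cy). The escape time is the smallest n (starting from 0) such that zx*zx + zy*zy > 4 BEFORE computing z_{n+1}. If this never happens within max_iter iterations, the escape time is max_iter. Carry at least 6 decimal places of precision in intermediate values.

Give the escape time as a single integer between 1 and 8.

Answer: 8

Derivation:
z_0 = 0 + 0i, c = -0.4160 + 0.1070i
Iter 1: z = -0.4160 + 0.1070i, |z|^2 = 0.1845
Iter 2: z = -0.2544 + 0.0180i, |z|^2 = 0.0650
Iter 3: z = -0.3516 + 0.0979i, |z|^2 = 0.1332
Iter 4: z = -0.3019 + 0.0382i, |z|^2 = 0.0926
Iter 5: z = -0.3263 + 0.0839i, |z|^2 = 0.1135
Iter 6: z = -0.3166 + 0.0522i, |z|^2 = 0.1030
Iter 7: z = -0.3185 + 0.0739i, |z|^2 = 0.1069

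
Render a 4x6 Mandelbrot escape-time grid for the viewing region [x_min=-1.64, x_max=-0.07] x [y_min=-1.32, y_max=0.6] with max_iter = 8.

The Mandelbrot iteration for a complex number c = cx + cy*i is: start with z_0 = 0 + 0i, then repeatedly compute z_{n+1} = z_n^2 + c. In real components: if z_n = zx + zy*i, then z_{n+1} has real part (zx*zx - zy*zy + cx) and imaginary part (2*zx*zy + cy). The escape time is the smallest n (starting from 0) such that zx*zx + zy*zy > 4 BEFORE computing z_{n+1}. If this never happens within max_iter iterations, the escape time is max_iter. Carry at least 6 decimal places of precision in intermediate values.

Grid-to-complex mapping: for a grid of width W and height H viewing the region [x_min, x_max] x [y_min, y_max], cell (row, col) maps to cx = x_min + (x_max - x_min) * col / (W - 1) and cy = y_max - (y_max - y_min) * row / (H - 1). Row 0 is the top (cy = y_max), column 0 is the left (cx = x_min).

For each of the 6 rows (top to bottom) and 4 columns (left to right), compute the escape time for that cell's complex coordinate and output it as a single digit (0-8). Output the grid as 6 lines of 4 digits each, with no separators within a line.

Answer: 3488
4888
5888
3488
2348
1232

Derivation:
(row=0, col=0): c = -1.6400 + 0.6000i → escape time 3
(row=0, col=1): c = -1.1167 + 0.6000i → escape time 4
(row=0, col=2): c = -0.5933 + 0.6000i → escape time 8
(row=0, col=3): c = -0.0700 + 0.6000i → escape time 8
(row=1, col=0): c = -1.6400 + 0.2160i → escape time 4
(row=1, col=1): c = -1.1167 + 0.2160i → escape time 8
(row=1, col=2): c = -0.5933 + 0.2160i → escape time 8
(row=1, col=3): c = -0.0700 + 0.2160i → escape time 8
(row=2, col=0): c = -1.6400 + -0.1680i → escape time 5
(row=2, col=1): c = -1.1167 + -0.1680i → escape time 8
(row=2, col=2): c = -0.5933 + -0.1680i → escape time 8
(row=2, col=3): c = -0.0700 + -0.1680i → escape time 8
(row=3, col=0): c = -1.6400 + -0.5520i → escape time 3
(row=3, col=1): c = -1.1167 + -0.5520i → escape time 4
(row=3, col=2): c = -0.5933 + -0.5520i → escape time 8
(row=3, col=3): c = -0.0700 + -0.5520i → escape time 8
(row=4, col=0): c = -1.6400 + -0.9360i → escape time 2
(row=4, col=1): c = -1.1167 + -0.9360i → escape time 3
(row=4, col=2): c = -0.5933 + -0.9360i → escape time 4
(row=4, col=3): c = -0.0700 + -0.9360i → escape time 8
(row=5, col=0): c = -1.6400 + -1.3200i → escape time 1
(row=5, col=1): c = -1.1167 + -1.3200i → escape time 2
(row=5, col=2): c = -0.5933 + -1.3200i → escape time 3
(row=5, col=3): c = -0.0700 + -1.3200i → escape time 2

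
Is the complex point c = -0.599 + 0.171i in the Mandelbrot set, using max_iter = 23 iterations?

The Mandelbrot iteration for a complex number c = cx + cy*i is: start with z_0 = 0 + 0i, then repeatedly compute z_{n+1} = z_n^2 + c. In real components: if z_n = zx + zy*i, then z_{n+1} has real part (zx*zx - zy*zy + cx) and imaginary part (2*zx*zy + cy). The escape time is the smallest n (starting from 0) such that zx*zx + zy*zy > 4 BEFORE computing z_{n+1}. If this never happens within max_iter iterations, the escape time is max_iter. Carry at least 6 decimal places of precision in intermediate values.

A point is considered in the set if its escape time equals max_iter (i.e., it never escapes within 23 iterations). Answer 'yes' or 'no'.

z_0 = 0 + 0i, c = -0.5990 + 0.1710i
Iter 1: z = -0.5990 + 0.1710i, |z|^2 = 0.3880
Iter 2: z = -0.2694 + -0.0339i, |z|^2 = 0.0737
Iter 3: z = -0.5275 + 0.1892i, |z|^2 = 0.3141
Iter 4: z = -0.3565 + -0.0287i, |z|^2 = 0.1279
Iter 5: z = -0.4727 + 0.1914i, |z|^2 = 0.2601
Iter 6: z = -0.4122 + -0.0100i, |z|^2 = 0.1700
Iter 7: z = -0.4292 + 0.1792i, |z|^2 = 0.2163
Iter 8: z = -0.4469 + 0.0171i, |z|^2 = 0.2000
Iter 9: z = -0.3996 + 0.1557i, |z|^2 = 0.1839
Iter 10: z = -0.4636 + 0.0466i, |z|^2 = 0.2171
Iter 11: z = -0.3863 + 0.1278i, |z|^2 = 0.1655
Iter 12: z = -0.4661 + 0.0723i, |z|^2 = 0.2225
Iter 13: z = -0.3869 + 0.1036i, |z|^2 = 0.1605
Iter 14: z = -0.4600 + 0.0908i, |z|^2 = 0.2199
Iter 15: z = -0.3956 + 0.0875i, |z|^2 = 0.1642
Iter 16: z = -0.4501 + 0.1018i, |z|^2 = 0.2130
Iter 17: z = -0.4068 + 0.0794i, |z|^2 = 0.1717
Iter 18: z = -0.4399 + 0.1064i, |z|^2 = 0.2048
Iter 19: z = -0.4169 + 0.0774i, |z|^2 = 0.1798
Iter 20: z = -0.4312 + 0.1065i, |z|^2 = 0.1973
Iter 21: z = -0.4244 + 0.0791i, |z|^2 = 0.1864
Iter 22: z = -0.4251 + 0.1038i, |z|^2 = 0.1915
Did not escape in 23 iterations → in set

Answer: yes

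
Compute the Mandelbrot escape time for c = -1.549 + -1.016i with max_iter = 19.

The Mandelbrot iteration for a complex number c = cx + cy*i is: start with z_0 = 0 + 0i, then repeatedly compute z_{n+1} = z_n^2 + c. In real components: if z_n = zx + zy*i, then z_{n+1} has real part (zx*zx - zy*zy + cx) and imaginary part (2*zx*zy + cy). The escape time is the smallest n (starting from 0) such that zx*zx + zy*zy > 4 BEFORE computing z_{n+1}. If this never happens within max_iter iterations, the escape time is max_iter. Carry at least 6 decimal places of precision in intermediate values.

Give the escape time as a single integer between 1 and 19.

z_0 = 0 + 0i, c = -1.5490 + -1.0160i
Iter 1: z = -1.5490 + -1.0160i, |z|^2 = 3.4317
Iter 2: z = -0.1819 + 2.1316i, |z|^2 = 4.5767
Escaped at iteration 2

Answer: 2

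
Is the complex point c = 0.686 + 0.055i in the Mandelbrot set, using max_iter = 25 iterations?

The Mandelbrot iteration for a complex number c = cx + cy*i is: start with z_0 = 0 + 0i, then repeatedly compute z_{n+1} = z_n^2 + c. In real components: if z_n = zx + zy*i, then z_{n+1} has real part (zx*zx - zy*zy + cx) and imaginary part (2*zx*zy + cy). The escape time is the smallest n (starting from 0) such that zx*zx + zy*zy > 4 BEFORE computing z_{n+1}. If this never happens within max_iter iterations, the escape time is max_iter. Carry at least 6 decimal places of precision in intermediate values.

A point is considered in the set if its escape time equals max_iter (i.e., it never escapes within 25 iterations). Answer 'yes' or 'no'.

z_0 = 0 + 0i, c = 0.6860 + 0.0550i
Iter 1: z = 0.6860 + 0.0550i, |z|^2 = 0.4736
Iter 2: z = 1.1536 + 0.1305i, |z|^2 = 1.3477
Iter 3: z = 1.9997 + 0.3560i, |z|^2 = 4.1256
Escaped at iteration 3

Answer: no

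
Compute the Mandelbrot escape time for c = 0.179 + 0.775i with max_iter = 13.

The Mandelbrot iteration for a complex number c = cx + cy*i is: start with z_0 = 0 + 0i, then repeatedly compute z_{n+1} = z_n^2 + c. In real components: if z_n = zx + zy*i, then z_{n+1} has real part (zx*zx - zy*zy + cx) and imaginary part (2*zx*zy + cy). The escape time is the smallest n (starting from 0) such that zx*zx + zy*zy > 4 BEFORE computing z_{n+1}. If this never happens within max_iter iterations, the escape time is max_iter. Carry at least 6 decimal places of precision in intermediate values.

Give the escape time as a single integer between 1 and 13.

Answer: 5

Derivation:
z_0 = 0 + 0i, c = 0.1790 + 0.7750i
Iter 1: z = 0.1790 + 0.7750i, |z|^2 = 0.6327
Iter 2: z = -0.3896 + 1.0524i, |z|^2 = 1.2594
Iter 3: z = -0.7769 + -0.0450i, |z|^2 = 0.6056
Iter 4: z = 0.7805 + 0.8450i, |z|^2 = 1.3232
Iter 5: z = 0.0742 + 2.0940i, |z|^2 = 4.3904
Escaped at iteration 5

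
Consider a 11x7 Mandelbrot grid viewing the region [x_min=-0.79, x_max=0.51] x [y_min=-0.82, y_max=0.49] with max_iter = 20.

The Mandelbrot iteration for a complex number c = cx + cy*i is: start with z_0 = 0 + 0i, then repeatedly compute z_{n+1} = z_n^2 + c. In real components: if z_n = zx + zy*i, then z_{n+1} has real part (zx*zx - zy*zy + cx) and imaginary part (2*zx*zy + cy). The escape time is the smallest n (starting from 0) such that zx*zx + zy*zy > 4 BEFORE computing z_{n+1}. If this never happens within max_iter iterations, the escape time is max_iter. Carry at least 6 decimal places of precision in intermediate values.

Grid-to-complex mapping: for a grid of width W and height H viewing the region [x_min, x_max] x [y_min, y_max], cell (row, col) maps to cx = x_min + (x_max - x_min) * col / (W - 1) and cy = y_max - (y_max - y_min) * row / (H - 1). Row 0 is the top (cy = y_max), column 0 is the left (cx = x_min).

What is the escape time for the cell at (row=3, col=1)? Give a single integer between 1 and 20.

z_0 = 0 + 0i, c = -0.6600 + -0.1650i
Iter 1: z = -0.6600 + -0.1650i, |z|^2 = 0.4628
Iter 2: z = -0.2516 + 0.0528i, |z|^2 = 0.0661
Iter 3: z = -0.5995 + -0.1916i, |z|^2 = 0.3961
Iter 4: z = -0.3373 + 0.0647i, |z|^2 = 0.1180
Iter 5: z = -0.5504 + -0.2086i, |z|^2 = 0.3465
Iter 6: z = -0.4006 + 0.0647i, |z|^2 = 0.1647
Iter 7: z = -0.5037 + -0.2168i, |z|^2 = 0.3007
Iter 8: z = -0.4533 + 0.0534i, |z|^2 = 0.2083
Iter 9: z = -0.4574 + -0.2134i, |z|^2 = 0.2547
Iter 10: z = -0.4964 + 0.0302i, |z|^2 = 0.2473
Iter 11: z = -0.4145 + -0.1950i, |z|^2 = 0.2099
Iter 12: z = -0.5262 + -0.0033i, |z|^2 = 0.2769
Iter 13: z = -0.3831 + -0.1615i, |z|^2 = 0.1729
Iter 14: z = -0.5393 + -0.0412i, |z|^2 = 0.2925
Iter 15: z = -0.3709 + -0.1205i, |z|^2 = 0.1521
Iter 16: z = -0.5370 + -0.0756i, |z|^2 = 0.2941
Iter 17: z = -0.3774 + -0.0838i, |z|^2 = 0.1494
Iter 18: z = -0.5246 + -0.1017i, |z|^2 = 0.2856
Iter 19: z = -0.3951 + -0.0582i, |z|^2 = 0.1595

Answer: 20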